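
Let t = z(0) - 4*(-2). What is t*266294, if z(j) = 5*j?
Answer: 2130352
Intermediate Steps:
t = 8 (t = 5*0 - 4*(-2) = 0 - 1*(-8) = 0 + 8 = 8)
t*266294 = 8*266294 = 2130352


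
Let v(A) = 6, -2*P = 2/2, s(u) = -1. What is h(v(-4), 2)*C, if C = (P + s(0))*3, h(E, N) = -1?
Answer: 9/2 ≈ 4.5000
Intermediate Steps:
P = -1/2 ≈ -0.50000
C = -9/2 (C = (-1/2 - 1)*3 = -3/2*3 = -9/2 ≈ -4.5000)
h(v(-4), 2)*C = -1*(-9/2) = 9/2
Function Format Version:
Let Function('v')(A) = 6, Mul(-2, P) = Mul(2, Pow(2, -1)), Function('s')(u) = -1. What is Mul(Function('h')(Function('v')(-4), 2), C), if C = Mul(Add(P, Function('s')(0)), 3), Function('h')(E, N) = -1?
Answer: Rational(9, 2) ≈ 4.5000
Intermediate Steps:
P = Rational(-1, 2) (P = Mul(Rational(-1, 2), Mul(2, Pow(2, -1))) = Mul(Rational(-1, 2), Mul(2, Rational(1, 2))) = Mul(Rational(-1, 2), 1) = Rational(-1, 2) ≈ -0.50000)
C = Rational(-9, 2) (C = Mul(Add(Rational(-1, 2), -1), 3) = Mul(Rational(-3, 2), 3) = Rational(-9, 2) ≈ -4.5000)
Mul(Function('h')(Function('v')(-4), 2), C) = Mul(-1, Rational(-9, 2)) = Rational(9, 2)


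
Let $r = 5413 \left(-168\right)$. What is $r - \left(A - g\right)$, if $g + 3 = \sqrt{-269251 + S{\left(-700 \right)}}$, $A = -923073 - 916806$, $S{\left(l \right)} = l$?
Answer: $930492 + 11 i \sqrt{2231} \approx 9.3049 \cdot 10^{5} + 519.57 i$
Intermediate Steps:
$r = -909384$
$A = -1839879$
$g = -3 + 11 i \sqrt{2231}$ ($g = -3 + \sqrt{-269251 - 700} = -3 + \sqrt{-269951} = -3 + 11 i \sqrt{2231} \approx -3.0 + 519.57 i$)
$r - \left(A - g\right) = -909384 - \left(-1839876 - 11 i \sqrt{2231}\right) = -909384 + \left(\left(-3 + 11 i \sqrt{2231}\right) + 1839879\right) = -909384 + \left(1839876 + 11 i \sqrt{2231}\right) = 930492 + 11 i \sqrt{2231}$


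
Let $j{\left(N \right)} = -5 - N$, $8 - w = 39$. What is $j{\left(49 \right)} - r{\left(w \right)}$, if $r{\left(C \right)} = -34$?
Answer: $-20$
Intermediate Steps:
$w = -31$ ($w = 8 - 39 = -31$)
$j{\left(49 \right)} - r{\left(w \right)} = \left(-5 - 49\right) - -34 = \left(-5 - 49\right) + 34 = -54 + 34 = -20$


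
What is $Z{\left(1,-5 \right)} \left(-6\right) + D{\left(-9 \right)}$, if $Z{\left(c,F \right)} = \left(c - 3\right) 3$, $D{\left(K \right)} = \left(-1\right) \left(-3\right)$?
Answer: $39$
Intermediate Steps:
$D{\left(K \right)} = 3$
$Z{\left(c,F \right)} = -9 + 3 c$ ($Z{\left(c,F \right)} = \left(-3 + c\right) 3 = -9 + 3 c$)
$Z{\left(1,-5 \right)} \left(-6\right) + D{\left(-9 \right)} = \left(-9 + 3 \cdot 1\right) \left(-6\right) + 3 = \left(-9 + 3\right) \left(-6\right) + 3 = \left(-6\right) \left(-6\right) + 3 = 36 + 3 = 39$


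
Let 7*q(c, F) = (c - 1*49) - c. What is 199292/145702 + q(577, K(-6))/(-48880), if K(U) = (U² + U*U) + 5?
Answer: 4871206437/3560956880 ≈ 1.3679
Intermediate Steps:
K(U) = 5 + 2*U² (K(U) = (U² + U²) + 5 = 2*U² + 5 = 5 + 2*U²)
q(c, F) = -7 (q(c, F) = ((c - 1*49) - c)/7 = ((c - 49) - c)/7 = ((-49 + c) - c)/7 = (⅐)*(-49) = -7)
199292/145702 + q(577, K(-6))/(-48880) = 199292/145702 - 7/(-48880) = 199292*(1/145702) - 7*(-1/48880) = 99646/72851 + 7/48880 = 4871206437/3560956880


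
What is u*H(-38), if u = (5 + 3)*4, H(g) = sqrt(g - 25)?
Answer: 96*I*sqrt(7) ≈ 253.99*I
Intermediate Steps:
H(g) = sqrt(-25 + g)
u = 32 (u = 8*4 = 32)
u*H(-38) = 32*sqrt(-25 - 38) = 32*sqrt(-63) = 32*(3*I*sqrt(7)) = 96*I*sqrt(7)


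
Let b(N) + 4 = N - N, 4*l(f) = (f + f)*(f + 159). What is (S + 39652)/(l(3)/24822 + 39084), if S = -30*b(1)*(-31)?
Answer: 7623112/8291823 ≈ 0.91935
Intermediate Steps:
l(f) = f*(159 + f)/2 (l(f) = ((f + f)*(f + 159))/4 = ((2*f)*(159 + f))/4 = (2*f*(159 + f))/4 = f*(159 + f)/2)
b(N) = -4 (b(N) = -4 + (N - N) = -4 + 0 = -4)
S = -3720 (S = -30*(-4)*(-31) = 120*(-31) = -3720)
(S + 39652)/(l(3)/24822 + 39084) = (-3720 + 39652)/(((½)*3*(159 + 3))/24822 + 39084) = 35932/(((½)*3*162)*(1/24822) + 39084) = 35932/(243*(1/24822) + 39084) = 35932/(27/2758 + 39084) = 35932/(107793699/2758) = 35932*(2758/107793699) = 7623112/8291823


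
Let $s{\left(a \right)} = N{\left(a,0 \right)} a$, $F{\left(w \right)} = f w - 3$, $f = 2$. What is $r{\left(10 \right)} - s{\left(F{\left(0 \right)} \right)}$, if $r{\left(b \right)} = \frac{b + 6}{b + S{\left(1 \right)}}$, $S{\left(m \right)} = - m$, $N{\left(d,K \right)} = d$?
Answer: $- \frac{65}{9} \approx -7.2222$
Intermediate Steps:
$F{\left(w \right)} = -3 + 2 w$ ($F{\left(w \right)} = 2 w - 3 = -3 + 2 w$)
$r{\left(b \right)} = \frac{6 + b}{-1 + b}$ ($r{\left(b \right)} = \frac{b + 6}{b - 1} = \frac{6 + b}{b - 1} = \frac{6 + b}{-1 + b}$)
$s{\left(a \right)} = a^{2}$ ($s{\left(a \right)} = a a = a^{2}$)
$r{\left(10 \right)} - s{\left(F{\left(0 \right)} \right)} = \frac{6 + 10}{-1 + 10} - \left(-3 + 2 \cdot 0\right)^{2} = \frac{1}{9} \cdot 16 - \left(-3 + 0\right)^{2} = \frac{1}{9} \cdot 16 - \left(-3\right)^{2} = \frac{16}{9} - 9 = - \frac{65}{9}$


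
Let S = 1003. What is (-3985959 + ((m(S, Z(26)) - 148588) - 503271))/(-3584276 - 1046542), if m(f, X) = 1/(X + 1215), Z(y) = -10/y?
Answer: 24410382069/24373538740 ≈ 1.0015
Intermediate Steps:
m(f, X) = 1/(1215 + X)
(-3985959 + ((m(S, Z(26)) - 148588) - 503271))/(-3584276 - 1046542) = (-3985959 + ((1/(1215 - 10/26) - 148588) - 503271))/(-3584276 - 1046542) = (-3985959 + ((1/(1215 - 10*1/26) - 148588) - 503271))/(-4630818) = (-3985959 + ((1/(1215 - 5/13) - 148588) - 503271))*(-1/4630818) = (-3985959 + ((1/(15790/13) - 148588) - 503271))*(-1/4630818) = (-3985959 + ((13/15790 - 148588) - 503271))*(-1/4630818) = (-3985959 + (-2346204507/15790 - 503271))*(-1/4630818) = (-3985959 - 10292853597/15790)*(-1/4630818) = -73231146207/15790*(-1/4630818) = 24410382069/24373538740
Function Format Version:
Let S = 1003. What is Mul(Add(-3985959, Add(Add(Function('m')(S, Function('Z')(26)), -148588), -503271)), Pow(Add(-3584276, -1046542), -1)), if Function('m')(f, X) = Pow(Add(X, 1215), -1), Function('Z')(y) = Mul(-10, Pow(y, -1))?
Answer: Rational(24410382069, 24373538740) ≈ 1.0015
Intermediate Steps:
Function('m')(f, X) = Pow(Add(1215, X), -1)
Mul(Add(-3985959, Add(Add(Function('m')(S, Function('Z')(26)), -148588), -503271)), Pow(Add(-3584276, -1046542), -1)) = Mul(Add(-3985959, Add(Add(Pow(Add(1215, Mul(-10, Pow(26, -1))), -1), -148588), -503271)), Pow(Add(-3584276, -1046542), -1)) = Mul(Add(-3985959, Add(Add(Pow(Add(1215, Mul(-10, Rational(1, 26))), -1), -148588), -503271)), Pow(-4630818, -1)) = Mul(Add(-3985959, Add(Add(Pow(Add(1215, Rational(-5, 13)), -1), -148588), -503271)), Rational(-1, 4630818)) = Mul(Add(-3985959, Add(Add(Pow(Rational(15790, 13), -1), -148588), -503271)), Rational(-1, 4630818)) = Mul(Add(-3985959, Add(Add(Rational(13, 15790), -148588), -503271)), Rational(-1, 4630818)) = Mul(Add(-3985959, Add(Rational(-2346204507, 15790), -503271)), Rational(-1, 4630818)) = Mul(Add(-3985959, Rational(-10292853597, 15790)), Rational(-1, 4630818)) = Mul(Rational(-73231146207, 15790), Rational(-1, 4630818)) = Rational(24410382069, 24373538740)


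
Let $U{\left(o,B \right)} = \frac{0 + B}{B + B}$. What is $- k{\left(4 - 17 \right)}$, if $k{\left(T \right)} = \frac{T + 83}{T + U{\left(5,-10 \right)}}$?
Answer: $\frac{28}{5} \approx 5.6$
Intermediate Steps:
$U{\left(o,B \right)} = \frac{1}{2}$ ($U{\left(o,B \right)} = \frac{B}{2 B} = B \frac{1}{2 B} = \frac{1}{2}$)
$k{\left(T \right)} = \frac{83 + T}{\frac{1}{2} + T}$ ($k{\left(T \right)} = \frac{T + 83}{T + \frac{1}{2}} = \frac{83 + T}{\frac{1}{2} + T}$)
$- k{\left(4 - 17 \right)} = - \frac{2 \left(83 + \left(4 - 17\right)\right)}{1 + 2 \left(4 - 17\right)} = - \frac{2 \left(83 - 13\right)}{1 + 2 \left(-13\right)} = - \frac{2 \cdot 70}{1 - 26} = - \frac{2 \cdot 70}{-25} = - \frac{2 \left(-1\right) 70}{25} = \left(-1\right) \left(- \frac{28}{5}\right) = \frac{28}{5}$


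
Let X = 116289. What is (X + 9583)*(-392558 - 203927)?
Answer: -75080759920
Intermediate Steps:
(X + 9583)*(-392558 - 203927) = (116289 + 9583)*(-392558 - 203927) = 125872*(-596485) = -75080759920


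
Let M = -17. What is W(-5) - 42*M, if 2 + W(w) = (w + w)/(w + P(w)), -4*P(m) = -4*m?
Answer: 713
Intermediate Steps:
P(m) = m (P(m) = -(-1)*m = m)
W(w) = -1 (W(w) = -2 + (w + w)/(w + w) = -2 + (2*w)/((2*w)) = -2 + (2*w)*(1/(2*w)) = -2 + 1 = -1)
W(-5) - 42*M = -1 - 42*(-17) = -1 + 714 = 713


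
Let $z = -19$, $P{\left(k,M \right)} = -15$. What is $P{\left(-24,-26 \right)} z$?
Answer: $285$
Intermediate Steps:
$P{\left(-24,-26 \right)} z = \left(-15\right) \left(-19\right) = 285$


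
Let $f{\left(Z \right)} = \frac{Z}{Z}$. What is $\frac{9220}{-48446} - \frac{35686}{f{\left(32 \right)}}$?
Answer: $- \frac{864426588}{24223} \approx -35686.0$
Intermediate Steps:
$f{\left(Z \right)} = 1$
$\frac{9220}{-48446} - \frac{35686}{f{\left(32 \right)}} = \frac{9220}{-48446} - \frac{35686}{1} = 9220 \left(- \frac{1}{48446}\right) - 35686 = - \frac{4610}{24223} - 35686 = - \frac{864426588}{24223}$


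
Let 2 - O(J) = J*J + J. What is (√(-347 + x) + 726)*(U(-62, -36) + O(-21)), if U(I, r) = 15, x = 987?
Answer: -292578 - 3224*√10 ≈ -3.0277e+5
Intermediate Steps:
O(J) = 2 - J - J² (O(J) = 2 - (J*J + J) = 2 - (J² + J) = 2 - (J + J²) = 2 + (-J - J²) = 2 - J - J²)
(√(-347 + x) + 726)*(U(-62, -36) + O(-21)) = (√(-347 + 987) + 726)*(15 + (2 - 1*(-21) - 1*(-21)²)) = (√640 + 726)*(15 + (2 + 21 - 1*441)) = (8*√10 + 726)*(15 + (2 + 21 - 441)) = (726 + 8*√10)*(15 - 418) = (726 + 8*√10)*(-403) = -292578 - 3224*√10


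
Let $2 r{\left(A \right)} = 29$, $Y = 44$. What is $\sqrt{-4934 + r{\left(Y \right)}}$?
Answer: $\frac{i \sqrt{19678}}{2} \approx 70.139 i$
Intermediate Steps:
$r{\left(A \right)} = \frac{29}{2}$ ($r{\left(A \right)} = \frac{1}{2} \cdot 29 = \frac{29}{2}$)
$\sqrt{-4934 + r{\left(Y \right)}} = \sqrt{-4934 + \frac{29}{2}} = \sqrt{- \frac{9839}{2}} = \frac{i \sqrt{19678}}{2}$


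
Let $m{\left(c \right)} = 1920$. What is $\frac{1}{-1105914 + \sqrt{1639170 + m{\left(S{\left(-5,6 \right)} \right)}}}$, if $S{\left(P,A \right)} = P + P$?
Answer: $- \frac{184319}{203840689051} - \frac{\sqrt{1641090}}{1223044134306} \approx -9.0528 \cdot 10^{-7}$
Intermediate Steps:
$S{\left(P,A \right)} = 2 P$
$\frac{1}{-1105914 + \sqrt{1639170 + m{\left(S{\left(-5,6 \right)} \right)}}} = \frac{1}{-1105914 + \sqrt{1639170 + 1920}} = \frac{1}{-1105914 + \sqrt{1641090}}$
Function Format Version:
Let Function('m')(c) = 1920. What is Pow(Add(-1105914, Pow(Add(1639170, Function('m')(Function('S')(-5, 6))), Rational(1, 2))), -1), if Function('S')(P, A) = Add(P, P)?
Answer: Add(Rational(-184319, 203840689051), Mul(Rational(-1, 1223044134306), Pow(1641090, Rational(1, 2)))) ≈ -9.0528e-7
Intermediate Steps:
Function('S')(P, A) = Mul(2, P)
Pow(Add(-1105914, Pow(Add(1639170, Function('m')(Function('S')(-5, 6))), Rational(1, 2))), -1) = Pow(Add(-1105914, Pow(Add(1639170, 1920), Rational(1, 2))), -1) = Pow(Add(-1105914, Pow(1641090, Rational(1, 2))), -1)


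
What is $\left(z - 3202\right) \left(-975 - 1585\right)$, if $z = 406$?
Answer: $7157760$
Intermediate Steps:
$\left(z - 3202\right) \left(-975 - 1585\right) = \left(406 - 3202\right) \left(-975 - 1585\right) = \left(-2796\right) \left(-2560\right) = 7157760$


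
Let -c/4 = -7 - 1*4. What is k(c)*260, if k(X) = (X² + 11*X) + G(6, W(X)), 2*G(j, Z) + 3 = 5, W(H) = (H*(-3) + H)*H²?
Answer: 629460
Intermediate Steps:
W(H) = -2*H³ (W(H) = (-3*H + H)*H² = (-2*H)*H² = -2*H³)
G(j, Z) = 1 (G(j, Z) = -3/2 + (½)*5 = -3/2 + 5/2 = 1)
c = 44 (c = -4*(-7 - 1*4) = -4*(-7 - 4) = -4*(-11) = 44)
k(X) = 1 + X² + 11*X (k(X) = (X² + 11*X) + 1 = 1 + X² + 11*X)
k(c)*260 = (1 + 44² + 11*44)*260 = (1 + 1936 + 484)*260 = 2421*260 = 629460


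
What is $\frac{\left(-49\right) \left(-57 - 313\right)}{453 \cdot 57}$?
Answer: $\frac{18130}{25821} \approx 0.70214$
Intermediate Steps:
$\frac{\left(-49\right) \left(-57 - 313\right)}{453 \cdot 57} = \frac{\left(-49\right) \left(-370\right)}{25821} = 18130 \cdot \frac{1}{25821} = \frac{18130}{25821}$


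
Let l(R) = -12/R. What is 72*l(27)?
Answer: -32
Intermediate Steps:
72*l(27) = 72*(-12/27) = 72*(-12*1/27) = 72*(-4/9) = -32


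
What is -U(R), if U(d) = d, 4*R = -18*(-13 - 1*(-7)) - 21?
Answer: -87/4 ≈ -21.750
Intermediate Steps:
R = 87/4 (R = (-18*(-13 - 1*(-7)) - 21)/4 = (-18*(-13 + 7) - 21)/4 = (-18*(-6) - 21)/4 = (108 - 21)/4 = (1/4)*87 = 87/4 ≈ 21.750)
-U(R) = -1*87/4 = -87/4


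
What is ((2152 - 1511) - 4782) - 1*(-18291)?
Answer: 14150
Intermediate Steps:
((2152 - 1511) - 4782) - 1*(-18291) = (641 - 4782) + 18291 = -4141 + 18291 = 14150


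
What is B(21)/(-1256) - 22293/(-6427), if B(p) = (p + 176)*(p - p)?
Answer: 22293/6427 ≈ 3.4686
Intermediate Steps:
B(p) = 0 (B(p) = (176 + p)*0 = 0)
B(21)/(-1256) - 22293/(-6427) = 0/(-1256) - 22293/(-6427) = 0*(-1/1256) - 22293*(-1/6427) = 0 + 22293/6427 = 22293/6427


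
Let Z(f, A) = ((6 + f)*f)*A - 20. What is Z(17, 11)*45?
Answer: 192645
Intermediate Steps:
Z(f, A) = -20 + A*f*(6 + f) (Z(f, A) = (f*(6 + f))*A - 20 = A*f*(6 + f) - 20 = -20 + A*f*(6 + f))
Z(17, 11)*45 = (-20 + 11*17**2 + 6*11*17)*45 = (-20 + 11*289 + 1122)*45 = (-20 + 3179 + 1122)*45 = 4281*45 = 192645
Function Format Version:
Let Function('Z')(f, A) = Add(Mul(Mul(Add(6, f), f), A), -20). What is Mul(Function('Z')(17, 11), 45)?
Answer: 192645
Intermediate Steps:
Function('Z')(f, A) = Add(-20, Mul(A, f, Add(6, f))) (Function('Z')(f, A) = Add(Mul(Mul(f, Add(6, f)), A), -20) = Add(Mul(A, f, Add(6, f)), -20) = Add(-20, Mul(A, f, Add(6, f))))
Mul(Function('Z')(17, 11), 45) = Mul(Add(-20, Mul(11, Pow(17, 2)), Mul(6, 11, 17)), 45) = Mul(Add(-20, Mul(11, 289), 1122), 45) = Mul(Add(-20, 3179, 1122), 45) = Mul(4281, 45) = 192645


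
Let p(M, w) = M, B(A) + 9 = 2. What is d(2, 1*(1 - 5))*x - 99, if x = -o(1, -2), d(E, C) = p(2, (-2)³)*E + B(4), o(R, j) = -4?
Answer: -111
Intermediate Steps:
B(A) = -7 (B(A) = -9 + 2 = -7)
d(E, C) = -7 + 2*E (d(E, C) = 2*E - 7 = -7 + 2*E)
x = 4 (x = -1*(-4) = 4)
d(2, 1*(1 - 5))*x - 99 = (-7 + 2*2)*4 - 99 = (-7 + 4)*4 - 99 = -3*4 - 99 = -12 - 99 = -111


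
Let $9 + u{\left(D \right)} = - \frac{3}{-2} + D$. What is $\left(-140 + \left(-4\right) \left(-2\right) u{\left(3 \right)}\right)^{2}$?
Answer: $30976$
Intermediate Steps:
$u{\left(D \right)} = - \frac{15}{2} + D$ ($u{\left(D \right)} = -9 + \left(- \frac{3}{-2} + D\right) = -9 + \left(\left(-3\right) \left(- \frac{1}{2}\right) + D\right) = -9 + \left(\frac{3}{2} + D\right) = - \frac{15}{2} + D$)
$\left(-140 + \left(-4\right) \left(-2\right) u{\left(3 \right)}\right)^{2} = \left(-140 + \left(-4\right) \left(-2\right) \left(- \frac{15}{2} + 3\right)\right)^{2} = \left(-140 + 8 \left(- \frac{9}{2}\right)\right)^{2} = \left(-140 - 36\right)^{2} = \left(-176\right)^{2} = 30976$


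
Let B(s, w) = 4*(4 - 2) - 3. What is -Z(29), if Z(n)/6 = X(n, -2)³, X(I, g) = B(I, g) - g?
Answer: -2058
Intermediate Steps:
B(s, w) = 5 (B(s, w) = 4*2 - 3 = 8 - 3 = 5)
X(I, g) = 5 - g
Z(n) = 2058 (Z(n) = 6*(5 - 1*(-2))³ = 6*(5 + 2)³ = 6*7³ = 6*343 = 2058)
-Z(29) = -1*2058 = -2058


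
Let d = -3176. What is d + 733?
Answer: -2443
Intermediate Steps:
d + 733 = -3176 + 733 = -2443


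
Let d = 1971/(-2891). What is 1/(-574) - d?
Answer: 161209/237062 ≈ 0.68003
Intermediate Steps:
d = -1971/2891 (d = 1971*(-1/2891) = -1971/2891 ≈ -0.68177)
1/(-574) - d = 1/(-574) - 1*(-1971/2891) = -1/574 + 1971/2891 = 161209/237062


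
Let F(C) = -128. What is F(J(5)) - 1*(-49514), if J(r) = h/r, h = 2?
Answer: 49386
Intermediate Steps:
J(r) = 2/r
F(J(5)) - 1*(-49514) = -128 - 1*(-49514) = -128 + 49514 = 49386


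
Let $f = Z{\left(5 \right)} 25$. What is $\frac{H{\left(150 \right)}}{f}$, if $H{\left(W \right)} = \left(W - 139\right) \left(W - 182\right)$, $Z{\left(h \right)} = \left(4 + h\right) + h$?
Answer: $- \frac{176}{175} \approx -1.0057$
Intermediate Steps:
$Z{\left(h \right)} = 4 + 2 h$
$f = 350$ ($f = \left(4 + 2 \cdot 5\right) 25 = \left(4 + 10\right) 25 = 14 \cdot 25 = 350$)
$H{\left(W \right)} = \left(-182 + W\right) \left(-139 + W\right)$ ($H{\left(W \right)} = \left(-139 + W\right) \left(-182 + W\right) = \left(-182 + W\right) \left(-139 + W\right)$)
$\frac{H{\left(150 \right)}}{f} = \frac{25298 + 150^{2} - 48150}{350} = \left(25298 + 22500 - 48150\right) \frac{1}{350} = \left(-352\right) \frac{1}{350} = - \frac{176}{175}$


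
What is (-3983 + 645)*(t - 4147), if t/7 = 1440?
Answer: -19804354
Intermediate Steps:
t = 10080 (t = 7*1440 = 10080)
(-3983 + 645)*(t - 4147) = (-3983 + 645)*(10080 - 4147) = -3338*5933 = -19804354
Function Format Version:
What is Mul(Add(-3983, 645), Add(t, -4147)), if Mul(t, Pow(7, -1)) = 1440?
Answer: -19804354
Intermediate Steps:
t = 10080 (t = Mul(7, 1440) = 10080)
Mul(Add(-3983, 645), Add(t, -4147)) = Mul(Add(-3983, 645), Add(10080, -4147)) = Mul(-3338, 5933) = -19804354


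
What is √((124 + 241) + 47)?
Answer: 2*√103 ≈ 20.298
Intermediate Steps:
√((124 + 241) + 47) = √(365 + 47) = √412 = 2*√103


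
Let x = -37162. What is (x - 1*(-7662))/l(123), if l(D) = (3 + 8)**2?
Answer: -29500/121 ≈ -243.80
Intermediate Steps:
l(D) = 121 (l(D) = 11**2 = 121)
(x - 1*(-7662))/l(123) = (-37162 - 1*(-7662))/121 = (-37162 + 7662)*(1/121) = -29500*1/121 = -29500/121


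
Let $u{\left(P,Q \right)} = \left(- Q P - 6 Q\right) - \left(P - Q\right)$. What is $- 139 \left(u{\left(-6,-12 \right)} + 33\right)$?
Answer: $-3753$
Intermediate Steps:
$u{\left(P,Q \right)} = - P - 5 Q - P Q$ ($u{\left(P,Q \right)} = \left(- P Q - 6 Q\right) - \left(P - Q\right) = \left(- 6 Q - P Q\right) - \left(P - Q\right) = - P - 5 Q - P Q$)
$- 139 \left(u{\left(-6,-12 \right)} + 33\right) = - 139 \left(\left(\left(-1\right) \left(-6\right) - -60 - \left(-6\right) \left(-12\right)\right) + 33\right) = - 139 \left(\left(6 + 60 - 72\right) + 33\right) = - 139 \left(-6 + 33\right) = \left(-139\right) 27 = -3753$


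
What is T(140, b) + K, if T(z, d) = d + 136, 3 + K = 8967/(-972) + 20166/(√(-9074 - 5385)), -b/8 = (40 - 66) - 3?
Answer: 115271/324 - 20166*I*√14459/14459 ≈ 355.77 - 167.71*I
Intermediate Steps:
b = 232 (b = -8*((40 - 66) - 3) = -8*(-26 - 3) = -8*(-29) = 232)
K = -3961/324 - 20166*I*√14459/14459 (K = -3 + (8967/(-972) + 20166/(√(-9074 - 5385))) = -3 + (8967*(-1/972) + 20166/(√(-14459))) = -3 + (-2989/324 + 20166/((I*√14459))) = -3 + (-2989/324 + 20166*(-I*√14459/14459)) = -3 + (-2989/324 - 20166*I*√14459/14459) = -3961/324 - 20166*I*√14459/14459 ≈ -12.225 - 167.71*I)
T(z, d) = 136 + d
T(140, b) + K = (136 + 232) + (-3961/324 - 20166*I*√14459/14459) = 368 + (-3961/324 - 20166*I*√14459/14459) = 115271/324 - 20166*I*√14459/14459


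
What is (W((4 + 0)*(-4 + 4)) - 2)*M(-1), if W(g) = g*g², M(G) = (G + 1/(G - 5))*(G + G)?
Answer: -14/3 ≈ -4.6667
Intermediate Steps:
M(G) = 2*G*(G + 1/(-5 + G)) (M(G) = (G + 1/(-5 + G))*(2*G) = 2*G*(G + 1/(-5 + G)))
W(g) = g³
(W((4 + 0)*(-4 + 4)) - 2)*M(-1) = (((4 + 0)*(-4 + 4))³ - 2)*(2*(-1)*(1 + (-1)² - 5*(-1))/(-5 - 1)) = ((4*0)³ - 2)*(2*(-1)*(1 + 1 + 5)/(-6)) = (0³ - 2)*(2*(-1)*(-⅙)*7) = (0 - 2)*(7/3) = -2*7/3 = -14/3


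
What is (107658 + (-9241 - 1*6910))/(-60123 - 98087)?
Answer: -7039/12170 ≈ -0.57839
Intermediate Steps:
(107658 + (-9241 - 1*6910))/(-60123 - 98087) = (107658 + (-9241 - 6910))/(-158210) = (107658 - 16151)*(-1/158210) = 91507*(-1/158210) = -7039/12170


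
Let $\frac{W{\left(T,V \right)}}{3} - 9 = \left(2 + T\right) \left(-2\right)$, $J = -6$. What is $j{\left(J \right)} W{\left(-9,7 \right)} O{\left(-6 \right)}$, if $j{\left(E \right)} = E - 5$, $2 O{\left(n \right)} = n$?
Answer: $2277$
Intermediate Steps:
$O{\left(n \right)} = \frac{n}{2}$
$j{\left(E \right)} = -5 + E$ ($j{\left(E \right)} = E - 5 = -5 + E$)
$W{\left(T,V \right)} = 15 - 6 T$ ($W{\left(T,V \right)} = 27 + 3 \left(2 + T\right) \left(-2\right) = 27 + 3 \left(-4 - 2 T\right) = 27 - \left(12 + 6 T\right) = 15 - 6 T$)
$j{\left(J \right)} W{\left(-9,7 \right)} O{\left(-6 \right)} = \left(-5 - 6\right) \left(15 - -54\right) \frac{1}{2} \left(-6\right) = - 11 \left(15 + 54\right) \left(-3\right) = \left(-11\right) 69 \left(-3\right) = \left(-759\right) \left(-3\right) = 2277$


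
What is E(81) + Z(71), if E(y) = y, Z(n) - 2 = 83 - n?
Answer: 95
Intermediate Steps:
Z(n) = 85 - n (Z(n) = 2 + (83 - n) = 85 - n)
E(81) + Z(71) = 81 + (85 - 1*71) = 81 + (85 - 71) = 81 + 14 = 95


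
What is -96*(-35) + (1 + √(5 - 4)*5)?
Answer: 3366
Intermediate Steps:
-96*(-35) + (1 + √(5 - 4)*5) = 3360 + (1 + √1*5) = 3360 + (1 + 1*5) = 3360 + (1 + 5) = 3360 + 6 = 3366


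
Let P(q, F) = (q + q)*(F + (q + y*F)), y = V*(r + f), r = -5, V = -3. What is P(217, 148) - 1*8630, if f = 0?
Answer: 1113260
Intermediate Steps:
y = 15 (y = -3*(-5 + 0) = -3*(-5) = 15)
P(q, F) = 2*q*(q + 16*F) (P(q, F) = (q + q)*(F + (q + 15*F)) = (2*q)*(q + 16*F) = 2*q*(q + 16*F))
P(217, 148) - 1*8630 = 2*217*(217 + 16*148) - 1*8630 = 2*217*(217 + 2368) - 8630 = 2*217*2585 - 8630 = 1121890 - 8630 = 1113260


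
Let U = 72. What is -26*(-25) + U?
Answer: 722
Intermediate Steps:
-26*(-25) + U = -26*(-25) + 72 = 650 + 72 = 722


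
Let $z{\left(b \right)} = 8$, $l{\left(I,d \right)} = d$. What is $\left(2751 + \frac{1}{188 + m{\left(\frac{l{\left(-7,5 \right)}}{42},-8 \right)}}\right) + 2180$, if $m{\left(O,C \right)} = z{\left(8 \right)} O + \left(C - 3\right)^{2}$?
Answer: $\frac{32095900}{6509} \approx 4931.0$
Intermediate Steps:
$m{\left(O,C \right)} = \left(-3 + C\right)^{2} + 8 O$ ($m{\left(O,C \right)} = 8 O + \left(C - 3\right)^{2} = 8 O + \left(-3 + C\right)^{2} = \left(-3 + C\right)^{2} + 8 O$)
$\left(2751 + \frac{1}{188 + m{\left(\frac{l{\left(-7,5 \right)}}{42},-8 \right)}}\right) + 2180 = \left(2751 + \frac{1}{188 + \left(\left(-3 - 8\right)^{2} + 8 \cdot \frac{5}{42}\right)}\right) + 2180 = \left(2751 + \frac{1}{188 + \left(\left(-11\right)^{2} + 8 \cdot 5 \cdot \frac{1}{42}\right)}\right) + 2180 = \left(2751 + \frac{1}{188 + \left(121 + 8 \cdot \frac{5}{42}\right)}\right) + 2180 = \left(2751 + \frac{1}{188 + \left(121 + \frac{20}{21}\right)}\right) + 2180 = \left(2751 + \frac{1}{188 + \frac{2561}{21}}\right) + 2180 = \left(2751 + \frac{1}{\frac{6509}{21}}\right) + 2180 = \left(2751 + \frac{21}{6509}\right) + 2180 = \frac{17906280}{6509} + 2180 = \frac{32095900}{6509}$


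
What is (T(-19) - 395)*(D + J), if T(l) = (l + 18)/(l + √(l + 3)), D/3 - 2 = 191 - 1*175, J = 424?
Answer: -71172288/377 + 1912*I/377 ≈ -1.8879e+5 + 5.0716*I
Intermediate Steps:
D = 54 (D = 6 + 3*(191 - 1*175) = 6 + 3*(191 - 175) = 6 + 3*16 = 6 + 48 = 54)
T(l) = (18 + l)/(l + √(3 + l))
(T(-19) - 395)*(D + J) = ((18 - 19)/(-19 + √(3 - 19)) - 395)*(54 + 424) = (-1/(-19 + √(-16)) - 395)*478 = (-1/(-19 + 4*I) - 395)*478 = (((-19 - 4*I)/377)*(-1) - 395)*478 = (-(-19 - 4*I)/377 - 395)*478 = (-395 - (-19 - 4*I)/377)*478 = -188810 - 478*(-19 - 4*I)/377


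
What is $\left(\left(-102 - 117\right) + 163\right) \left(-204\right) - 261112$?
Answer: $-249688$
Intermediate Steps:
$\left(\left(-102 - 117\right) + 163\right) \left(-204\right) - 261112 = \left(-219 + 163\right) \left(-204\right) - 261112 = \left(-56\right) \left(-204\right) - 261112 = 11424 - 261112 = -249688$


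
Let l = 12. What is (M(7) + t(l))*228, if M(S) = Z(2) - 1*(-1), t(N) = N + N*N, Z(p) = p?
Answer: 36252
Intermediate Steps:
t(N) = N + N**2
M(S) = 3 (M(S) = 2 - 1*(-1) = 2 + 1 = 3)
(M(7) + t(l))*228 = (3 + 12*(1 + 12))*228 = (3 + 12*13)*228 = (3 + 156)*228 = 159*228 = 36252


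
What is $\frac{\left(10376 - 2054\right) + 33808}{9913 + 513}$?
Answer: $\frac{21065}{5213} \approx 4.0409$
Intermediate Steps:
$\frac{\left(10376 - 2054\right) + 33808}{9913 + 513} = \frac{8322 + 33808}{10426} = 42130 \cdot \frac{1}{10426} = \frac{21065}{5213}$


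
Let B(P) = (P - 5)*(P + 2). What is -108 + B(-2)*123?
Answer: -108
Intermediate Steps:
B(P) = (-5 + P)*(2 + P)
-108 + B(-2)*123 = -108 + (-10 + (-2)**2 - 3*(-2))*123 = -108 + (-10 + 4 + 6)*123 = -108 + 0*123 = -108 + 0 = -108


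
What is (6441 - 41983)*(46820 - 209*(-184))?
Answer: -3030879592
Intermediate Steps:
(6441 - 41983)*(46820 - 209*(-184)) = -35542*(46820 + 38456) = -35542*85276 = -3030879592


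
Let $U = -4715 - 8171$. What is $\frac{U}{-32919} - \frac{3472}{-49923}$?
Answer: $\frac{252534182}{547805079} \approx 0.46099$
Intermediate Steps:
$U = -12886$ ($U = -4715 - 8171 = -12886$)
$\frac{U}{-32919} - \frac{3472}{-49923} = - \frac{12886}{-32919} - \frac{3472}{-49923} = \left(-12886\right) \left(- \frac{1}{32919}\right) - - \frac{3472}{49923} = \frac{12886}{32919} + \frac{3472}{49923} = \frac{252534182}{547805079}$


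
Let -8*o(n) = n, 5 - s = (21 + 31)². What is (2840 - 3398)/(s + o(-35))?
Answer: 4464/21557 ≈ 0.20708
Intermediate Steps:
s = -2699 (s = 5 - (21 + 31)² = 5 - 1*52² = 5 - 1*2704 = 5 - 2704 = -2699)
o(n) = -n/8
(2840 - 3398)/(s + o(-35)) = (2840 - 3398)/(-2699 - ⅛*(-35)) = -558/(-2699 + 35/8) = -558/(-21557/8) = -558*(-8/21557) = 4464/21557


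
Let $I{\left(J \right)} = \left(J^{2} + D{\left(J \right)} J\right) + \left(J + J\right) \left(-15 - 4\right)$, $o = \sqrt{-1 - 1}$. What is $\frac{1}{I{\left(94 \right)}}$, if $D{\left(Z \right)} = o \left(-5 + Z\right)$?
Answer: $\frac{14}{445983} - \frac{89 i \sqrt{2}}{1783932} \approx 3.1391 \cdot 10^{-5} - 7.0555 \cdot 10^{-5} i$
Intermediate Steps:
$o = i \sqrt{2}$ ($o = \sqrt{-2} = i \sqrt{2} \approx 1.4142 i$)
$D{\left(Z \right)} = i \sqrt{2} \left(-5 + Z\right)$
$I{\left(J \right)} = J^{2} - 38 J + i J \sqrt{2} \left(-5 + J\right)$ ($I{\left(J \right)} = \left(J^{2} + i \sqrt{2} \left(-5 + J\right) J\right) + \left(J + J\right) \left(-15 - 4\right) = \left(J^{2} + i J \sqrt{2} \left(-5 + J\right)\right) + 2 J \left(-19\right) = \left(J^{2} + i J \sqrt{2} \left(-5 + J\right)\right) - 38 J = J^{2} - 38 J + i J \sqrt{2} \left(-5 + J\right)$)
$\frac{1}{I{\left(94 \right)}} = \frac{1}{94 \left(-38 + 94 + i \sqrt{2} \left(-5 + 94\right)\right)} = \frac{1}{94 \left(-38 + 94 + i \sqrt{2} \cdot 89\right)} = \frac{1}{94 \left(-38 + 94 + 89 i \sqrt{2}\right)} = \frac{1}{94 \left(56 + 89 i \sqrt{2}\right)} = \frac{1}{5264 + 8366 i \sqrt{2}}$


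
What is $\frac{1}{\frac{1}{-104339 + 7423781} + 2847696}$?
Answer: $\frac{7319442}{20843545705633} \approx 3.5116 \cdot 10^{-7}$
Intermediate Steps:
$\frac{1}{\frac{1}{-104339 + 7423781} + 2847696} = \frac{1}{\frac{1}{7319442} + 2847696} = \frac{1}{\frac{20843545705633}{7319442}} = \frac{7319442}{20843545705633}$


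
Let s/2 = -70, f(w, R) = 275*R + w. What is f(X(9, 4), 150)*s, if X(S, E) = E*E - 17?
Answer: -5774860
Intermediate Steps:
X(S, E) = -17 + E² (X(S, E) = E² - 17 = -17 + E²)
f(w, R) = w + 275*R
s = -140 (s = 2*(-70) = -140)
f(X(9, 4), 150)*s = ((-17 + 4²) + 275*150)*(-140) = ((-17 + 16) + 41250)*(-140) = (-1 + 41250)*(-140) = 41249*(-140) = -5774860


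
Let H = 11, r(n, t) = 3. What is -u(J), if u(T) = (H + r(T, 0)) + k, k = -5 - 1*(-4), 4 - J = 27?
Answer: -13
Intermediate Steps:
J = -23 (J = 4 - 1*27 = 4 - 27 = -23)
k = -1 (k = -5 + 4 = -1)
u(T) = 13 (u(T) = (11 + 3) - 1 = 14 - 1 = 13)
-u(J) = -1*13 = -13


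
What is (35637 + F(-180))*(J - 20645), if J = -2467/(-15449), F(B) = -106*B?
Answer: -17451556964946/15449 ≈ -1.1296e+9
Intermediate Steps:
J = 2467/15449 (J = -2467*(-1/15449) = 2467/15449 ≈ 0.15969)
(35637 + F(-180))*(J - 20645) = (35637 - 106*(-180))*(2467/15449 - 20645) = (35637 + 19080)*(-318942138/15449) = 54717*(-318942138/15449) = -17451556964946/15449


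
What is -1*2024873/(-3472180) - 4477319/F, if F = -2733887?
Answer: 21081831456771/9492547763660 ≈ 2.2209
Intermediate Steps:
-1*2024873/(-3472180) - 4477319/F = -1*2024873/(-3472180) - 4477319/(-2733887) = -2024873*(-1/3472180) - 4477319*(-1/2733887) = 2024873/3472180 + 4477319/2733887 = 21081831456771/9492547763660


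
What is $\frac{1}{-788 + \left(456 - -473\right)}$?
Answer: $\frac{1}{141} \approx 0.0070922$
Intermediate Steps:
$\frac{1}{-788 + \left(456 - -473\right)} = \frac{1}{-788 + \left(456 + 473\right)} = \frac{1}{-788 + 929} = \frac{1}{141}$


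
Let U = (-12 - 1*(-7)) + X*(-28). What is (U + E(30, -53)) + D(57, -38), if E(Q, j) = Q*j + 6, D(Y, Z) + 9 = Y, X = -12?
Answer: -1205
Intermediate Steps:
D(Y, Z) = -9 + Y
E(Q, j) = 6 + Q*j
U = 331 (U = (-12 - 1*(-7)) - 12*(-28) = (-12 + 7) + 336 = -5 + 336 = 331)
(U + E(30, -53)) + D(57, -38) = (331 + (6 + 30*(-53))) + (-9 + 57) = (331 + (6 - 1590)) + 48 = (331 - 1584) + 48 = -1253 + 48 = -1205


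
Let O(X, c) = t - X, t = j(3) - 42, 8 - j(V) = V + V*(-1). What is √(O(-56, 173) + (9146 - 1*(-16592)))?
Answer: 4*√1610 ≈ 160.50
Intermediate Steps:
j(V) = 8 (j(V) = 8 - (V + V*(-1)) = 8 - (V - V) = 8 - 1*0 = 8 + 0 = 8)
t = -34 (t = 8 - 42 = -34)
O(X, c) = -34 - X
√(O(-56, 173) + (9146 - 1*(-16592))) = √((-34 - 1*(-56)) + (9146 - 1*(-16592))) = √((-34 + 56) + (9146 + 16592)) = √(22 + 25738) = √25760 = 4*√1610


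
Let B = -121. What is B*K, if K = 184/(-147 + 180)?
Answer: -2024/3 ≈ -674.67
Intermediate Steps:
K = 184/33 ≈ 5.5758
B*K = -121*184/33 = -2024/3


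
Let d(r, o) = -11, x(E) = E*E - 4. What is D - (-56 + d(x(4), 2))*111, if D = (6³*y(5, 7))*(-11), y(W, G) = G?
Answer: -9195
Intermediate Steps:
x(E) = -4 + E² (x(E) = E² - 4 = -4 + E²)
D = -16632 (D = (6³*7)*(-11) = (216*7)*(-11) = 1512*(-11) = -16632)
D - (-56 + d(x(4), 2))*111 = -16632 - (-56 - 11)*111 = -16632 - (-67)*111 = -16632 - 1*(-7437) = -16632 + 7437 = -9195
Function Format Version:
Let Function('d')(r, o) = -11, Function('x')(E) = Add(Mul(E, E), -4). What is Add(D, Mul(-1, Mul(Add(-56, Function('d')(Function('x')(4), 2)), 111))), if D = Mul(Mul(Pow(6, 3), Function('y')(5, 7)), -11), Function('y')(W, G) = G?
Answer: -9195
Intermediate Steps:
Function('x')(E) = Add(-4, Pow(E, 2)) (Function('x')(E) = Add(Pow(E, 2), -4) = Add(-4, Pow(E, 2)))
D = -16632 (D = Mul(Mul(Pow(6, 3), 7), -11) = Mul(Mul(216, 7), -11) = Mul(1512, -11) = -16632)
Add(D, Mul(-1, Mul(Add(-56, Function('d')(Function('x')(4), 2)), 111))) = Add(-16632, Mul(-1, Mul(Add(-56, -11), 111))) = Add(-16632, Mul(-1, Mul(-67, 111))) = Add(-16632, Mul(-1, -7437)) = Add(-16632, 7437) = -9195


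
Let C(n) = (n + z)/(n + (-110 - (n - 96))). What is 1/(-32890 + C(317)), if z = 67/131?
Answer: -131/4311561 ≈ -3.0383e-5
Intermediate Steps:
z = 67/131 (z = 67*(1/131) = 67/131 ≈ 0.51145)
C(n) = -67/1834 - n/14 (C(n) = (n + 67/131)/(n + (-110 - (n - 96))) = (67/131 + n)/(n + (-110 - (-96 + n))) = (67/131 + n)/(n + (-110 + (96 - n))) = (67/131 + n)/(n + (-14 - n)) = (67/131 + n)/(-14) = (67/131 + n)*(-1/14) = -67/1834 - n/14)
1/(-32890 + C(317)) = 1/(-32890 + (-67/1834 - 1/14*317)) = 1/(-32890 + (-67/1834 - 317/14)) = 1/(-32890 - 2971/131) = 1/(-4311561/131) = -131/4311561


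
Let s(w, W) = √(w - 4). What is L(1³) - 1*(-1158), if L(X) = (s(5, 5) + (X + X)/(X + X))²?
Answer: 1162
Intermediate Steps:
s(w, W) = √(-4 + w)
L(X) = 4 (L(X) = (√(-4 + 5) + (X + X)/(X + X))² = (√1 + (2*X)/((2*X)))² = (1 + (2*X)*(1/(2*X)))² = (1 + 1)² = 2² = 4)
L(1³) - 1*(-1158) = 4 - 1*(-1158) = 4 + 1158 = 1162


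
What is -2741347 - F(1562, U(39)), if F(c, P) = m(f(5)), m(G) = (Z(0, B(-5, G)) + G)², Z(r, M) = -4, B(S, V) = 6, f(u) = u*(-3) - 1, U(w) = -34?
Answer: -2741747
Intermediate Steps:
f(u) = -1 - 3*u (f(u) = -3*u - 1 = -1 - 3*u)
m(G) = (-4 + G)²
F(c, P) = 400 (F(c, P) = (-4 + (-1 - 3*5))² = (-4 + (-1 - 15))² = (-4 - 16)² = (-20)² = 400)
-2741347 - F(1562, U(39)) = -2741347 - 1*400 = -2741347 - 400 = -2741747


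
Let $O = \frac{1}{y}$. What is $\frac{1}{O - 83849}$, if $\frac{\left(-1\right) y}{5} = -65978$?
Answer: $- \frac{329890}{27660946609} \approx -1.1926 \cdot 10^{-5}$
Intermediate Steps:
$y = 329890$ ($y = \left(-5\right) \left(-65978\right) = 329890$)
$O = \frac{1}{329890} \approx 3.0313 \cdot 10^{-6}$
$\frac{1}{O - 83849} = \frac{1}{\frac{1}{329890} - 83849} = \frac{1}{- \frac{27660946609}{329890}} = - \frac{329890}{27660946609}$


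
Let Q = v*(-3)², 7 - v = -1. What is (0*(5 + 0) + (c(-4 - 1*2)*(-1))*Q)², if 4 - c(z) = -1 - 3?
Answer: 331776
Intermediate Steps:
v = 8 (v = 7 - 1*(-1) = 7 + 1 = 8)
c(z) = 8 (c(z) = 4 - (-1 - 3) = 4 - 1*(-4) = 4 + 4 = 8)
Q = 72 (Q = 8*(-3)² = 8*9 = 72)
(0*(5 + 0) + (c(-4 - 1*2)*(-1))*Q)² = (0*(5 + 0) + (8*(-1))*72)² = (0*5 - 8*72)² = (0 - 576)² = (-576)² = 331776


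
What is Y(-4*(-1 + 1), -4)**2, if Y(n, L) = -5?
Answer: 25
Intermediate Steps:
Y(-4*(-1 + 1), -4)**2 = (-5)**2 = 25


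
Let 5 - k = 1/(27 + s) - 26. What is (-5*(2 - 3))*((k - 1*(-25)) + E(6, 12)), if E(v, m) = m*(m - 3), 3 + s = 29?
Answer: 43455/53 ≈ 819.91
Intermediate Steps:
s = 26 (s = -3 + 29 = 26)
k = 1642/53 (k = 5 - (1/(27 + 26) - 26) = 5 - (1/53 - 26) = 5 - 1*(-1377/53) = 5 + 1377/53 = 1642/53 ≈ 30.981)
E(v, m) = m*(-3 + m)
(-5*(2 - 3))*((k - 1*(-25)) + E(6, 12)) = (-5*(2 - 3))*((1642/53 - 1*(-25)) + 12*(-3 + 12)) = (-5*(-1))*((1642/53 + 25) + 12*9) = 5*(2967/53 + 108) = 5*(8691/53) = 43455/53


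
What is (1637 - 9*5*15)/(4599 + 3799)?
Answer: 37/323 ≈ 0.11455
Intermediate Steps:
(1637 - 9*5*15)/(4599 + 3799) = (1637 - 45*15)/8398 = (1637 - 675)*(1/8398) = 962*(1/8398) = 37/323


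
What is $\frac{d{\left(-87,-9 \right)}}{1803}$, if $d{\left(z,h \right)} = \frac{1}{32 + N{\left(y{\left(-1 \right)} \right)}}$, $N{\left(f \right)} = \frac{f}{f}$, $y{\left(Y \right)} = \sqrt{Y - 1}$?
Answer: $\frac{1}{59499} \approx 1.6807 \cdot 10^{-5}$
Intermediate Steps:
$y{\left(Y \right)} = \sqrt{-1 + Y}$
$N{\left(f \right)} = 1$
$d{\left(z,h \right)} = \frac{1}{33}$ ($d{\left(z,h \right)} = \frac{1}{32 + 1} = \frac{1}{33}$)
$\frac{d{\left(-87,-9 \right)}}{1803} = \frac{1}{33 \cdot 1803} = \frac{1}{33} \cdot \frac{1}{1803} = \frac{1}{59499}$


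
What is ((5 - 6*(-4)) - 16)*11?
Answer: 143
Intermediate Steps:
((5 - 6*(-4)) - 16)*11 = ((5 + 24) - 16)*11 = (29 - 16)*11 = 13*11 = 143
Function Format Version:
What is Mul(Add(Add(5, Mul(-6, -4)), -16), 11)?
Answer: 143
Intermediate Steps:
Mul(Add(Add(5, Mul(-6, -4)), -16), 11) = Mul(Add(Add(5, 24), -16), 11) = Mul(Add(29, -16), 11) = Mul(13, 11) = 143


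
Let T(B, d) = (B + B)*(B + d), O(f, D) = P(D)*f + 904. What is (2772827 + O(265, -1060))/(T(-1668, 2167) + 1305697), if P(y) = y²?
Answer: -2259607/2699 ≈ -837.20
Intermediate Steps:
O(f, D) = 904 + f*D² (O(f, D) = D²*f + 904 = f*D² + 904 = 904 + f*D²)
T(B, d) = 2*B*(B + d) (T(B, d) = (2*B)*(B + d) = 2*B*(B + d))
(2772827 + O(265, -1060))/(T(-1668, 2167) + 1305697) = (2772827 + (904 + 265*(-1060)²))/(2*(-1668)*(-1668 + 2167) + 1305697) = (2772827 + (904 + 265*1123600))/(2*(-1668)*499 + 1305697) = (2772827 + (904 + 297754000))/(-1664664 + 1305697) = (2772827 + 297754904)/(-358967) = 300527731*(-1/358967) = -2259607/2699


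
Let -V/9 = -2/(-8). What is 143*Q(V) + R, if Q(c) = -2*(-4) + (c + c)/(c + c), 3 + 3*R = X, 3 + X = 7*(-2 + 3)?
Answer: 3862/3 ≈ 1287.3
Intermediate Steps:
X = 4 (X = -3 + 7*(-2 + 3) = -3 + 7*1 = -3 + 7 = 4)
R = ⅓ (R = -1 + (⅓)*4 = -1 + 4/3 = ⅓ ≈ 0.33333)
V = -9/4 (V = -(-18)/(-8) = -(-18)*(-1)/8 = -9*¼ = -9/4 ≈ -2.2500)
Q(c) = 9 (Q(c) = 8 + (2*c)/((2*c)) = 8 + (2*c)*(1/(2*c)) = 8 + 1 = 9)
143*Q(V) + R = 143*9 + ⅓ = 1287 + ⅓ = 3862/3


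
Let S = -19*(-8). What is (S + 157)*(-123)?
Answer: -38007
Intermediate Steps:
S = 152
(S + 157)*(-123) = (152 + 157)*(-123) = 309*(-123) = -38007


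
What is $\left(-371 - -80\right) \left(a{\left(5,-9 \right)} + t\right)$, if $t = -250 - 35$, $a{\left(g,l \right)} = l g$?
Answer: $96030$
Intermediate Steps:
$a{\left(g,l \right)} = g l$
$t = -285$ ($t = -250 - 35 = -285$)
$\left(-371 - -80\right) \left(a{\left(5,-9 \right)} + t\right) = \left(-371 - -80\right) \left(5 \left(-9\right) - 285\right) = \left(-371 + 80\right) \left(-45 - 285\right) = \left(-291\right) \left(-330\right) = 96030$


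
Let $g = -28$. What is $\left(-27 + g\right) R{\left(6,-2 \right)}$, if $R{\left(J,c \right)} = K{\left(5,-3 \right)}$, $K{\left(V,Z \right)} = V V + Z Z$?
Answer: $-1870$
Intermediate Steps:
$K{\left(V,Z \right)} = V^{2} + Z^{2}$
$R{\left(J,c \right)} = 34$ ($R{\left(J,c \right)} = 5^{2} + \left(-3\right)^{2} = 25 + 9 = 34$)
$\left(-27 + g\right) R{\left(6,-2 \right)} = \left(-27 - 28\right) 34 = \left(-55\right) 34 = -1870$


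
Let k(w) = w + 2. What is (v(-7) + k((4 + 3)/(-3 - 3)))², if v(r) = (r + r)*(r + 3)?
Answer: 116281/36 ≈ 3230.0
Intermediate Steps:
k(w) = 2 + w
v(r) = 2*r*(3 + r) (v(r) = (2*r)*(3 + r) = 2*r*(3 + r))
(v(-7) + k((4 + 3)/(-3 - 3)))² = (2*(-7)*(3 - 7) + (2 + (4 + 3)/(-3 - 3)))² = (2*(-7)*(-4) + (2 + 7/(-6)))² = (56 + (2 + 7*(-⅙)))² = (56 + (2 - 7/6))² = (56 + ⅚)² = (341/6)² = 116281/36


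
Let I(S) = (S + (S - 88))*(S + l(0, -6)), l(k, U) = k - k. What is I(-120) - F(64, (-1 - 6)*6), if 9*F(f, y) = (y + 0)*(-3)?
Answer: 39346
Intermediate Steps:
l(k, U) = 0
F(f, y) = -y/3 (F(f, y) = ((y + 0)*(-3))/9 = (y*(-3))/9 = (-3*y)/9 = -y/3)
I(S) = S*(-88 + 2*S) (I(S) = (S + (S - 88))*(S + 0) = (S + (-88 + S))*S = (-88 + 2*S)*S = S*(-88 + 2*S))
I(-120) - F(64, (-1 - 6)*6) = 2*(-120)*(-44 - 120) - (-1)*(-1 - 6)*6/3 = 2*(-120)*(-164) - (-1)*(-7*6)/3 = 39360 - (-1)*(-42)/3 = 39360 - 1*14 = 39360 - 14 = 39346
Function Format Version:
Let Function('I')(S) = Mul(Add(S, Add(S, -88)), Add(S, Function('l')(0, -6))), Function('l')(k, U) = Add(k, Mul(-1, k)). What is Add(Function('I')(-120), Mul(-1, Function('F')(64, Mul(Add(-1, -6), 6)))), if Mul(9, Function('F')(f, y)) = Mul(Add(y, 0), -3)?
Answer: 39346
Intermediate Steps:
Function('l')(k, U) = 0
Function('F')(f, y) = Mul(Rational(-1, 3), y) (Function('F')(f, y) = Mul(Rational(1, 9), Mul(Add(y, 0), -3)) = Mul(Rational(1, 9), Mul(y, -3)) = Mul(Rational(1, 9), Mul(-3, y)) = Mul(Rational(-1, 3), y))
Function('I')(S) = Mul(S, Add(-88, Mul(2, S))) (Function('I')(S) = Mul(Add(S, Add(S, -88)), Add(S, 0)) = Mul(Add(S, Add(-88, S)), S) = Mul(Add(-88, Mul(2, S)), S) = Mul(S, Add(-88, Mul(2, S))))
Add(Function('I')(-120), Mul(-1, Function('F')(64, Mul(Add(-1, -6), 6)))) = Add(Mul(2, -120, Add(-44, -120)), Mul(-1, Mul(Rational(-1, 3), Mul(Add(-1, -6), 6)))) = Add(Mul(2, -120, -164), Mul(-1, Mul(Rational(-1, 3), Mul(-7, 6)))) = Add(39360, Mul(-1, Mul(Rational(-1, 3), -42))) = Add(39360, Mul(-1, 14)) = Add(39360, -14) = 39346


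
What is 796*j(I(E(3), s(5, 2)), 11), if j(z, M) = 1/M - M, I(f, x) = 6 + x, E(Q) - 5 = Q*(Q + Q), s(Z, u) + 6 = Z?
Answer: -95520/11 ≈ -8683.6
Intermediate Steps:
s(Z, u) = -6 + Z
E(Q) = 5 + 2*Q**2 (E(Q) = 5 + Q*(Q + Q) = 5 + Q*(2*Q) = 5 + 2*Q**2)
j(z, M) = 1/M - M
796*j(I(E(3), s(5, 2)), 11) = 796*(1/11 - 1*11) = 796*(1/11 - 11) = 796*(-120/11) = -95520/11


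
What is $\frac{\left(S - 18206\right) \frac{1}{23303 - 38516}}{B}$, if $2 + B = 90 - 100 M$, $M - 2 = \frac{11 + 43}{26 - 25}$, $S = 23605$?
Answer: $\frac{5399}{83854056} \approx 6.4386 \cdot 10^{-5}$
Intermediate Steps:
$M = 56$ ($M = 2 + \frac{11 + 43}{26 - 25} = 2 + \frac{54}{1} = 2 + 54 \cdot 1 = 2 + 54 = 56$)
$B = -5512$ ($B = -2 + \left(90 - 5600\right) = -2 - 5510 = -5512$)
$\frac{\left(S - 18206\right) \frac{1}{23303 - 38516}}{B} = \frac{\left(23605 - 18206\right) \frac{1}{23303 - 38516}}{-5512} = \frac{5399}{-15213} \left(- \frac{1}{5512}\right) = 5399 \left(- \frac{1}{15213}\right) \left(- \frac{1}{5512}\right) = \left(- \frac{5399}{15213}\right) \left(- \frac{1}{5512}\right) = \frac{5399}{83854056}$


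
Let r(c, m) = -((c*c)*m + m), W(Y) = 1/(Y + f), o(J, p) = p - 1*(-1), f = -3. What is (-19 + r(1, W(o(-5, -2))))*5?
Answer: -185/2 ≈ -92.500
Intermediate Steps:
o(J, p) = 1 + p (o(J, p) = p + 1 = 1 + p)
W(Y) = 1/(-3 + Y) (W(Y) = 1/(Y - 3) = 1/(-3 + Y))
r(c, m) = -m - m*c² (r(c, m) = -(c²*m + m) = -(m*c² + m) = -(m + m*c²) = -m - m*c²)
(-19 + r(1, W(o(-5, -2))))*5 = (-19 - (1 + 1²)/(-3 + (1 - 2)))*5 = (-19 - (1 + 1)/(-3 - 1))*5 = (-19 - 1*2/(-4))*5 = (-19 - 1*(-¼)*2)*5 = (-19 + ½)*5 = -37/2*5 = -185/2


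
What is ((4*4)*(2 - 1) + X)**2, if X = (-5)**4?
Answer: 410881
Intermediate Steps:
X = 625
((4*4)*(2 - 1) + X)**2 = ((4*4)*(2 - 1) + 625)**2 = (16*1 + 625)**2 = (16 + 625)**2 = 641**2 = 410881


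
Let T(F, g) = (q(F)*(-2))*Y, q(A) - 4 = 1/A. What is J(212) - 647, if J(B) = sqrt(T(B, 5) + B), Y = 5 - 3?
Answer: -647 + sqrt(550511)/53 ≈ -633.00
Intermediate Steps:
Y = 2
q(A) = 4 + 1/A
T(F, g) = -16 - 4/F (T(F, g) = ((4 + 1/F)*(-2))*2 = (-8 - 2/F)*2 = -16 - 4/F)
J(B) = sqrt(-16 + B - 4/B) (J(B) = sqrt((-16 - 4/B) + B) = sqrt(-16 + B - 4/B))
J(212) - 647 = sqrt(-16 + 212 - 4/212) - 647 = sqrt(-16 + 212 - 4*1/212) - 647 = sqrt(-16 + 212 - 1/53) - 647 = sqrt(10387/53) - 647 = sqrt(550511)/53 - 647 = -647 + sqrt(550511)/53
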